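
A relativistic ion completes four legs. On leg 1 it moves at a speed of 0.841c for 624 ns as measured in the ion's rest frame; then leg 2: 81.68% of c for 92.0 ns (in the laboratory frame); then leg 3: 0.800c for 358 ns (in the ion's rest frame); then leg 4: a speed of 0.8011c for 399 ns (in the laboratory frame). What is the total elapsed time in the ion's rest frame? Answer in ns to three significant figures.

Leg 1: 624 ns is already measured in the ion's rest frame.
Leg 2: β = 0.8168; γ = 1/√(1 − 0.8168²) = 1/√0.3328 = 1.733; τ_2 = 92.0/1.733 = 53.08 ns.
Leg 3: 358 ns is already measured in the ion's rest frame.
Leg 4: γ = 1/√(1 − 0.8011²) = 1/√0.3582 = 1.671; τ_4 = 399/1.671 = 238.8 ns.
Total: 624.0 + 53.08 + 358.0 + 238.8 ns.

τ = 1270 ns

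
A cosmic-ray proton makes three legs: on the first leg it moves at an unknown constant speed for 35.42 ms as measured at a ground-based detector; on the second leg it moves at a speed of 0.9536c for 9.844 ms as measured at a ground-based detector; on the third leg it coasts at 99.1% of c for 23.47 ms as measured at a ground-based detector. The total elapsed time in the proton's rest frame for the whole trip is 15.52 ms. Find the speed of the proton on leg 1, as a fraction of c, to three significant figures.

β = 0.964

Leg 1: speed unknown; τ_1 = 35.42/γ_1.
Leg 2: γ = 1/√(1 − 0.9536²) = 1/√0.09065 = 3.321; τ_2 = 9.844/3.321 = 2.964 ms.
Leg 3: β = 0.991; γ = 1/√(1 − 0.991²) = 1/√0.01792 = 7.470; τ_3 = 23.47/7.470 = 3.142 ms.
Total proper time: τ_1 + 2.964 + 3.142 = 15.52, so τ_1 = 15.52 − 6.106 = 9.414 ms.
γ_1 = 35.42/9.414 = 3.762; β = √(1 − 1/γ²) = √0.9294.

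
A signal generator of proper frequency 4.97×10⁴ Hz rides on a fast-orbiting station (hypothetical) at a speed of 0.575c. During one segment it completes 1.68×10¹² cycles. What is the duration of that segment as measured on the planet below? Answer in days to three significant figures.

Δt = 478 days

γ = 1/√(1 − 0.575²) = 1/√0.6694 = 1.222
Proper time for N cycles: τ = N/f = 1.68×10¹²/(4.97×10⁴) = 3.380×10⁷ s = 391.2 days.
Lab-frame duration Δt = γτ = 1.222 × 391.2 = 478.2 days.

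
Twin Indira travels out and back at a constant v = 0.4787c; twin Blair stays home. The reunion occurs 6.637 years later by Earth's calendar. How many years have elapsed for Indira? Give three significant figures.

τ = 5.83 years

γ = 1/√(1 − 0.4787²) = 1/√0.7708 = 1.139
Indira's clock measures proper time along the trip: τ = Δt/γ = 6.637/1.139 years.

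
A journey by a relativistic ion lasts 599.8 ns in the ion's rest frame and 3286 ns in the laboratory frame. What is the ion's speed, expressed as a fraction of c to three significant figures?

The proper time is measured in the ion's rest frame (both events occur at the ion's location); Δt is measured in the laboratory frame. γ = Δt/τ = 3286/599.8 = 5.478.
β = √(1 − 1/γ²) = √(1 − 0.03332) = √0.9667

v = 0.983c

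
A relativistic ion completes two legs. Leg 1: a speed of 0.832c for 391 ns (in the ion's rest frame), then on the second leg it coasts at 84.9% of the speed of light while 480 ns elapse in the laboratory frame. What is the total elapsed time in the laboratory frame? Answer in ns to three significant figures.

Δt = 1180 ns

Leg 1: γ = 1/√(1 − 0.832²) = 1/√0.3078 = 1.803; Δt_1 = 1.803 × 391 = 704.8 ns.
Leg 2: 480 ns is already measured in the laboratory frame.
Total: 704.8 + 480.0 ns.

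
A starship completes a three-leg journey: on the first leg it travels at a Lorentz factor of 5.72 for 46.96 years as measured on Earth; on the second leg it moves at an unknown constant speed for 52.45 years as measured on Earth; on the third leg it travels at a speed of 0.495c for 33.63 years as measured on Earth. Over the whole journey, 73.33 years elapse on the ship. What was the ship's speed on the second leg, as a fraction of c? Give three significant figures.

β = 0.729

Leg 1: γ = 5.72; τ_1 = 46.96/5.720 = 8.210 years.
Leg 2: speed unknown; τ_2 = 52.45/γ_2.
Leg 3: γ = 1/√(1 − 0.495²) = 1/√0.7550 = 1.151; τ_3 = 33.63/1.151 = 29.22 years.
Total proper time: 8.210 + τ_2 + 29.22 = 73.33, so τ_2 = 73.33 − 37.43 = 35.90 years.
γ_2 = 52.45/35.90 = 1.461; β = √(1 − 1/γ²) = √0.5315.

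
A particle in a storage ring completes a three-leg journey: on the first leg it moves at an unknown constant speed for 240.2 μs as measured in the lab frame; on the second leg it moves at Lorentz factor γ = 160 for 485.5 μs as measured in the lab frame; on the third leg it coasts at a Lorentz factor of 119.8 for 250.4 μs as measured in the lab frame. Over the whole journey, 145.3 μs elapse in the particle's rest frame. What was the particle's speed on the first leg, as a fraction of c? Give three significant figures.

Leg 1: speed unknown; τ_1 = 240.2/γ_1.
Leg 2: γ = 160; τ_2 = 485.5/160.0 = 3.034 μs.
Leg 3: γ = 119.8; τ_3 = 250.4/119.8 = 2.090 μs.
Total proper time: τ_1 + 3.034 + 2.090 = 145.3, so τ_1 = 145.3 − 5.125 = 140.2 μs.
γ_1 = 240.2/140.2 = 1.714; β = √(1 − 1/γ²) = √0.6594.

β = 0.812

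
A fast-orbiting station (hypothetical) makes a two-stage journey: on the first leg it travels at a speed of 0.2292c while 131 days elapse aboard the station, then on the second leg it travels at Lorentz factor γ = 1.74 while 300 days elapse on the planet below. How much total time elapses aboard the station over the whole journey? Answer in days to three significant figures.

Leg 1: 131 days is already measured aboard the station.
Leg 2: γ = 1.74; τ_2 = 300/1.740 = 172.4 days.
Total: 131.0 + 172.4 days.

τ = 303 days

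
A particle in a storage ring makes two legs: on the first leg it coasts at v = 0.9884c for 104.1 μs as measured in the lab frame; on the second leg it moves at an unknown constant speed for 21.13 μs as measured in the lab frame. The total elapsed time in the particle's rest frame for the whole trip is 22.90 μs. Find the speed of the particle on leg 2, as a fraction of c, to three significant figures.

Leg 1: γ = 1/√(1 − 0.9884²) = 1/√0.02307 = 6.584; τ_1 = 104.1/6.584 = 15.81 μs.
Leg 2: speed unknown; τ_2 = 21.13/γ_2.
Total proper time: 15.81 + τ_2 = 22.90, so τ_2 = 22.90 − 15.81 = 7.090 μs.
γ_2 = 21.13/7.090 = 2.980; β = √(1 − 1/γ²) = √0.8874.

β = 0.942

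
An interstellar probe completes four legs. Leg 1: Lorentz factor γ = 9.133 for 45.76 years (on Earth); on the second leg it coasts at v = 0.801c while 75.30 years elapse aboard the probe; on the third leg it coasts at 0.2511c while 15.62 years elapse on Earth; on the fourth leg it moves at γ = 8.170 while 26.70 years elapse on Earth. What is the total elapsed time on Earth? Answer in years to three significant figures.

Δt = 214 years

Leg 1: 45.76 years is already measured on Earth.
Leg 2: γ = 1/√(1 − 0.801²) = 1/√0.3584 = 1.670; Δt_2 = 1.670 × 75.30 = 125.8 years.
Leg 3: 15.62 years is already measured on Earth.
Leg 4: 26.70 years is already measured on Earth.
Total: 45.76 + 125.8 + 15.62 + 26.70 years.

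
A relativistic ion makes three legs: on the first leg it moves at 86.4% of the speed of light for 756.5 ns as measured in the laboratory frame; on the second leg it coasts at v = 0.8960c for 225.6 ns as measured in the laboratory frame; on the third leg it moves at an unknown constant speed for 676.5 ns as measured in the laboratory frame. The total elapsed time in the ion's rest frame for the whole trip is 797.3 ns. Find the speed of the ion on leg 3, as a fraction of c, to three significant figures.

β = 0.884

Leg 1: β = 0.864; γ = 1/√(1 − 0.864²) = 1/√0.2535 = 1.986; τ_1 = 756.5/1.986 = 380.9 ns.
Leg 2: γ = 1/√(1 − 0.8960²) = 1/√0.1972 = 2.252; τ_2 = 225.6/2.252 = 100.2 ns.
Leg 3: speed unknown; τ_3 = 676.5/γ_3.
Total proper time: 380.9 + 100.2 + τ_3 = 797.3, so τ_3 = 797.3 − 481.1 = 316.2 ns.
γ_3 = 676.5/316.2 = 2.139; β = √(1 − 1/γ²) = √0.7815.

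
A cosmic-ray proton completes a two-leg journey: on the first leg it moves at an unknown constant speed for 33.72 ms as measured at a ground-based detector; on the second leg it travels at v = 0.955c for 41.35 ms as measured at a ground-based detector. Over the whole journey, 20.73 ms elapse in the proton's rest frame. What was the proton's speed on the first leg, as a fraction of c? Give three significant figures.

β = 0.968

Leg 1: speed unknown; τ_1 = 33.72/γ_1.
Leg 2: γ = 1/√(1 − 0.955²) = 1/√0.08798 = 3.371; τ_2 = 41.35/3.371 = 12.26 ms.
Total proper time: τ_1 + 12.26 = 20.73, so τ_1 = 20.73 − 12.26 = 8.465 ms.
γ_1 = 33.72/8.465 = 3.983; β = √(1 − 1/γ²) = √0.9370.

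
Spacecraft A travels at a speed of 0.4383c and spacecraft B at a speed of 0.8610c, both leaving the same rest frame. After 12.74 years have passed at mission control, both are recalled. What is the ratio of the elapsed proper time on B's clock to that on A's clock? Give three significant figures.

τ_B/τ_A = 0.566

A: γ = 1/√(1 − 0.4383²) = 1/√0.8079 = 1.113. B: γ = 1/√(1 − 0.8610²) = 1/√0.2587 = 1.966.
τ_A/τ_B = γ_B/γ_A = 1.966/1.113 = 1.767, so τ_B/τ_A = 0.5659.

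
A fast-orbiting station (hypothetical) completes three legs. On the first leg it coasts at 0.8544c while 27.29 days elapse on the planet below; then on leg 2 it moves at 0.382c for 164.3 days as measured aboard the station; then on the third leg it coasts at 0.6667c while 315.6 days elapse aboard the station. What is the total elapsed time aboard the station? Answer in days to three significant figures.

Leg 1: γ = 1/√(1 − 0.8544²) = 1/√0.2700 = 1.924; τ_1 = 27.29/1.924 = 14.18 days.
Leg 2: 164.3 days is already measured aboard the station.
Leg 3: 315.6 days is already measured aboard the station.
Total: 14.18 + 164.3 + 315.6 days.

τ = 494 days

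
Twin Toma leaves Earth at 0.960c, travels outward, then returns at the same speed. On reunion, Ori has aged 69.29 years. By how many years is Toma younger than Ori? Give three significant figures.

Δt − τ = 49.9 years

γ = 1/√(1 − 0.960²) = 25/7 ≈ 3.571
Toma's elapsed proper time: τ = 69.29/3.571 = 19.40 years.
Age gap = Δt − τ = 69.29 − 19.40 years.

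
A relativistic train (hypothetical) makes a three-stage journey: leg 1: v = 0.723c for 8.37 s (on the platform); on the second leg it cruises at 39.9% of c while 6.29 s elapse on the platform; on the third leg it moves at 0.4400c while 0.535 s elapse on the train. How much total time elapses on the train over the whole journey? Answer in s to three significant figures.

Leg 1: γ = 1/√(1 − 0.723²) = 1/√0.4773 = 1.447; τ_1 = 8.37/1.447 = 5.782 s.
Leg 2: β = 0.399; γ = 1/√(1 − 0.399²) = 1/√0.8408 = 1.091; τ_2 = 6.29/1.091 = 5.768 s.
Leg 3: 0.535 s is already measured on the train.
Total: 5.782 + 5.768 + 0.5350 s.

τ = 12.1 s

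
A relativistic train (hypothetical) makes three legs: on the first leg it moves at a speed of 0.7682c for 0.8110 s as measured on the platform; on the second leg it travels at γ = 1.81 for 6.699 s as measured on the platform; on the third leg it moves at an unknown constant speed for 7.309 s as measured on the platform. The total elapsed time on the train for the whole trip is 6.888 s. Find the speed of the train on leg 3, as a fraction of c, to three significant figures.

Leg 1: γ = 1/√(1 − 0.7682²) = 1/√0.4099 = 1.562; τ_1 = 0.8110/1.562 = 0.5192 s.
Leg 2: γ = 1.81; τ_2 = 6.699/1.810 = 3.701 s.
Leg 3: speed unknown; τ_3 = 7.309/γ_3.
Total proper time: 0.5192 + 3.701 + τ_3 = 6.888, so τ_3 = 6.888 − 4.220 = 2.668 s.
γ_3 = 7.309/2.668 = 2.740; β = √(1 − 1/γ²) = √0.8668.

β = 0.931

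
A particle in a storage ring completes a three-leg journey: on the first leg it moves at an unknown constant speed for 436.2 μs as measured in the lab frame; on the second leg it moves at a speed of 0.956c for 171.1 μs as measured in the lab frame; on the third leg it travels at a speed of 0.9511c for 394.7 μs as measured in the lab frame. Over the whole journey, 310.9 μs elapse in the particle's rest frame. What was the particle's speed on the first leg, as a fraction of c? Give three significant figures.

β = 0.948

Leg 1: speed unknown; τ_1 = 436.2/γ_1.
Leg 2: γ = 1/√(1 − 0.956²) = 1/√0.08606 = 3.409; τ_2 = 171.1/3.409 = 50.20 μs.
Leg 3: γ = 1/√(1 − 0.9511²) = 1/√0.09541 = 3.237; τ_3 = 394.7/3.237 = 121.9 μs.
Total proper time: τ_1 + 50.20 + 121.9 = 310.9, so τ_1 = 310.9 − 172.1 = 138.8 μs.
γ_1 = 436.2/138.8 = 3.143; β = √(1 − 1/γ²) = √0.8988.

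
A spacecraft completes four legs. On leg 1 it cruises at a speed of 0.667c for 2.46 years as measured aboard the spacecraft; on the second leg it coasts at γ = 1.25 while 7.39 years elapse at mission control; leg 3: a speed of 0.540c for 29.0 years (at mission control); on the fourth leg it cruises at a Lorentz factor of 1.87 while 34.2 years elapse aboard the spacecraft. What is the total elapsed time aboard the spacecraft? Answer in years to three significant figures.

Leg 1: 2.46 years is already measured aboard the spacecraft.
Leg 2: γ = 1.25; τ_2 = 7.39/1.250 = 5.912 years.
Leg 3: γ = 1/√(1 − 0.540²) = 1/√0.7084 = 1.188; τ_3 = 29.0/1.188 = 24.41 years.
Leg 4: 34.2 years is already measured aboard the spacecraft.
Total: 2.460 + 5.912 + 24.41 + 34.20 years.

τ = 67.0 years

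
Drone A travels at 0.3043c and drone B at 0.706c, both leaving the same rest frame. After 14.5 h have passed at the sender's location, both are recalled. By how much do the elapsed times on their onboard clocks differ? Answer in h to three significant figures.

|τ_A − τ_B| = 3.54 h

A: γ = 1/√(1 − 0.3043²) = 1/√0.9074 = 1.050; τ_A = 14.5/1.050 = 13.81 h.
B: γ = 1/√(1 − 0.706²) = 1/√0.5016 = 1.412; τ_B = 14.5/1.412 = 10.27 h.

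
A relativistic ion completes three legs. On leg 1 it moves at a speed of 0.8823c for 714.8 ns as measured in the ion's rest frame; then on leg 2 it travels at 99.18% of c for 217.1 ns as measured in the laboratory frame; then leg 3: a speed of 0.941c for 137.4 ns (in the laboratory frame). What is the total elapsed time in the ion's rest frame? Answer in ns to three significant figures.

τ = 789 ns

Leg 1: 714.8 ns is already measured in the ion's rest frame.
Leg 2: β = 0.9918; γ = 1/√(1 − 0.9918²) = 1/√0.01633 = 7.825; τ_2 = 217.1/7.825 = 27.75 ns.
Leg 3: γ = 1/√(1 − 0.941²) = 1/√0.1145 = 2.955; τ_3 = 137.4/2.955 = 46.50 ns.
Total: 714.8 + 27.75 + 46.50 ns.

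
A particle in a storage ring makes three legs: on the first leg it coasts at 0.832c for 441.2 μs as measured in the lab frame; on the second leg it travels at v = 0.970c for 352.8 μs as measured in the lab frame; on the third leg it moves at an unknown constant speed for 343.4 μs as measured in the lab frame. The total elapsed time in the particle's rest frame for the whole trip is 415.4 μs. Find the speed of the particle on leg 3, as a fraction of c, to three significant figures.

β = 0.969

Leg 1: γ = 1/√(1 − 0.832²) = 1/√0.3078 = 1.803; τ_1 = 441.2/1.803 = 244.8 μs.
Leg 2: γ = 1/√(1 − 0.970²) = 1/√0.05910 = 4.113; τ_2 = 352.8/4.113 = 85.77 μs.
Leg 3: speed unknown; τ_3 = 343.4/γ_3.
Total proper time: 244.8 + 85.77 + τ_3 = 415.4, so τ_3 = 415.4 − 330.5 = 84.87 μs.
γ_3 = 343.4/84.87 = 4.046; β = √(1 − 1/γ²) = √0.9389.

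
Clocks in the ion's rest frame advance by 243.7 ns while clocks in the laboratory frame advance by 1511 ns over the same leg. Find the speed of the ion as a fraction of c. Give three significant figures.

β = 0.987

The proper time is measured in the ion's rest frame (both events occur at the ion's location); Δt is measured in the laboratory frame. γ = Δt/τ = 1511/243.7 = 6.200.
β = √(1 − 1/γ²) = √(1 − 0.02601) = √0.9740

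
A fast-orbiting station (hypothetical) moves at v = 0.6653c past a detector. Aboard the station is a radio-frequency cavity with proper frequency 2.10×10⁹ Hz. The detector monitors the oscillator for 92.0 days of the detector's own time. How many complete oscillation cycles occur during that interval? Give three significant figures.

N = 1.25×10¹⁶

γ = 1/√(1 − 0.6653²) = 1/√0.5574 = 1.339
During 92.0 days of lab time, the oscillator's proper time advances by τ = Δt/γ = 92.0/1.339 = 68.69 days = 5.934×10⁶ s.
N = f × τ = 2.10×10⁹ × 5.934×10⁶ = 1.246×10¹⁶.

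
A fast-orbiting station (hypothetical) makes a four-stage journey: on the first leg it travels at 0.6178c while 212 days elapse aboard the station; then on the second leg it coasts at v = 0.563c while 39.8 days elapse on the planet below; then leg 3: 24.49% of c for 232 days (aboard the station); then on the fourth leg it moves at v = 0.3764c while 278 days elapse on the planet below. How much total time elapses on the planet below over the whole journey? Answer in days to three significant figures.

Leg 1: γ = 1/√(1 − 0.6178²) = 1/√0.6183 = 1.272; Δt_1 = 1.272 × 212 = 269.6 days.
Leg 2: 39.8 days is already measured on the planet below.
Leg 3: β = 0.2449; γ = 1/√(1 − 0.2449²) = 1/√0.9400 = 1.031; Δt_3 = 1.031 × 232 = 239.3 days.
Leg 4: 278 days is already measured on the planet below.
Total: 269.6 + 39.80 + 239.3 + 278.0 days.

Δt = 827 days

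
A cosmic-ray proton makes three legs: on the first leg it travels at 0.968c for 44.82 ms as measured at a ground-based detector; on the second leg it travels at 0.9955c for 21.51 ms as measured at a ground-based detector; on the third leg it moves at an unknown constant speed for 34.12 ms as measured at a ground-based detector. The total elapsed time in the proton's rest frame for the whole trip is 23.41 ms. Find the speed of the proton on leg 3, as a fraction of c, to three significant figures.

β = 0.955

Leg 1: γ = 1/√(1 − 0.968²) = 1/√0.06298 = 3.985; τ_1 = 44.82/3.985 = 11.25 ms.
Leg 2: γ = 1/√(1 − 0.9955²) = 1/√0.008980 = 10.55; τ_2 = 21.51/10.55 = 2.038 ms.
Leg 3: speed unknown; τ_3 = 34.12/γ_3.
Total proper time: 11.25 + 2.038 + τ_3 = 23.41, so τ_3 = 23.41 − 13.29 = 10.12 ms.
γ_3 = 34.12/10.12 = 3.370; β = √(1 − 1/γ²) = √0.9120.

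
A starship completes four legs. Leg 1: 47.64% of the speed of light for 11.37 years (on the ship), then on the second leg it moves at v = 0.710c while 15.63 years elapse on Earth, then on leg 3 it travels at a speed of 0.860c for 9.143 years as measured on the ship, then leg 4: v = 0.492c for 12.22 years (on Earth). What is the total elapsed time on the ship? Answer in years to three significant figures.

Leg 1: 11.37 years is already measured on the ship.
Leg 2: γ = 1/√(1 − 0.710²) = 1/√0.4959 = 1.420; τ_2 = 15.63/1.420 = 11.01 years.
Leg 3: 9.143 years is already measured on the ship.
Leg 4: γ = 1/√(1 − 0.492²) = 1/√0.7579 = 1.149; τ_4 = 12.22/1.149 = 10.64 years.
Total: 11.37 + 11.01 + 9.143 + 10.64 years.

τ = 42.2 years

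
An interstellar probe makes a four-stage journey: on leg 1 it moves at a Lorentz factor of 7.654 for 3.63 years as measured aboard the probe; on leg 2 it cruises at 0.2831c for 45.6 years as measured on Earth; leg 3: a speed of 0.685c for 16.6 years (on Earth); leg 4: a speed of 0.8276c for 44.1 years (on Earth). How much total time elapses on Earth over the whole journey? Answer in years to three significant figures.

Δt = 134 years

Leg 1: γ = 7.654; Δt_1 = 7.654 × 3.63 = 27.78 years.
Leg 2: 45.6 years is already measured on Earth.
Leg 3: 16.6 years is already measured on Earth.
Leg 4: 44.1 years is already measured on Earth.
Total: 27.78 + 45.60 + 16.60 + 44.10 years.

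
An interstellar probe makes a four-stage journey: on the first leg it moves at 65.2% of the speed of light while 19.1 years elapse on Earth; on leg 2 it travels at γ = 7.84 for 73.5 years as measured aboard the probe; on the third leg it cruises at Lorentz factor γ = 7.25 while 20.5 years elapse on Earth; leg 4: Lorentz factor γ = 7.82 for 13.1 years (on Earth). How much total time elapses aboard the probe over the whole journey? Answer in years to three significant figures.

τ = 92.5 years

Leg 1: β = 0.652; γ = 1/√(1 − 0.652²) = 1/√0.5749 = 1.319; τ_1 = 19.1/1.319 = 14.48 years.
Leg 2: 73.5 years is already measured aboard the probe.
Leg 3: γ = 7.25; τ_3 = 20.5/7.250 = 2.828 years.
Leg 4: γ = 7.82; τ_4 = 13.1/7.820 = 1.675 years.
Total: 14.48 + 73.50 + 2.828 + 1.675 years.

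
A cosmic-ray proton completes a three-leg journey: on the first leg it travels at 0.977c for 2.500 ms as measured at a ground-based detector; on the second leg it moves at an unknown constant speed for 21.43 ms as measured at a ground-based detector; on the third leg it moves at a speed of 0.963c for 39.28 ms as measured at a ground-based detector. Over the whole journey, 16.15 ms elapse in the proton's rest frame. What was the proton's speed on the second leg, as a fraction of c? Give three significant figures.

Leg 1: γ = 1/√(1 − 0.977²) = 1/√0.04547 = 4.690; τ_1 = 2.500/4.690 = 0.5331 ms.
Leg 2: speed unknown; τ_2 = 21.43/γ_2.
Leg 3: γ = 1/√(1 − 0.963²) = 1/√0.07263 = 3.711; τ_3 = 39.28/3.711 = 10.59 ms.
Total proper time: 0.5331 + τ_2 + 10.59 = 16.15, so τ_2 = 16.15 − 11.12 = 5.031 ms.
γ_2 = 21.43/5.031 = 4.260; β = √(1 − 1/γ²) = √0.9449.

β = 0.972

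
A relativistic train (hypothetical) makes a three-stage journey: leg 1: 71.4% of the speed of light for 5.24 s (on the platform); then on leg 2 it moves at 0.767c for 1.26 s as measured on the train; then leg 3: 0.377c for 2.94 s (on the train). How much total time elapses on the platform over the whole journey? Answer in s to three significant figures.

Leg 1: 5.24 s is already measured on the platform.
Leg 2: γ = 1/√(1 − 0.767²) = 1/√0.4117 = 1.558; Δt_2 = 1.558 × 1.26 = 1.964 s.
Leg 3: γ = 1/√(1 − 0.377²) = 1/√0.8579 = 1.080; Δt_3 = 1.080 × 2.94 = 3.174 s.
Total: 5.240 + 1.964 + 3.174 s.

Δt = 10.4 s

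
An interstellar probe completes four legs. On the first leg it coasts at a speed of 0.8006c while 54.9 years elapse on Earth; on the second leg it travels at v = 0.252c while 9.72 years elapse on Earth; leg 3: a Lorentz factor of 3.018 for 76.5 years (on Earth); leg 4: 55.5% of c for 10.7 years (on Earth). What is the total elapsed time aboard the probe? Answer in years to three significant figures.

Leg 1: γ = 1/√(1 − 0.8006²) = 1/√0.3590 = 1.669; τ_1 = 54.9/1.669 = 32.90 years.
Leg 2: γ = 1/√(1 − 0.252²) = 1/√0.9365 = 1.033; τ_2 = 9.72/1.033 = 9.406 years.
Leg 3: γ = 3.018; τ_3 = 76.5/3.018 = 25.35 years.
Leg 4: β = 0.555; γ = 1/√(1 − 0.555²) = 1/√0.6920 = 1.202; τ_4 = 10.7/1.202 = 8.901 years.
Total: 32.90 + 9.406 + 25.35 + 8.901 years.

τ = 76.6 years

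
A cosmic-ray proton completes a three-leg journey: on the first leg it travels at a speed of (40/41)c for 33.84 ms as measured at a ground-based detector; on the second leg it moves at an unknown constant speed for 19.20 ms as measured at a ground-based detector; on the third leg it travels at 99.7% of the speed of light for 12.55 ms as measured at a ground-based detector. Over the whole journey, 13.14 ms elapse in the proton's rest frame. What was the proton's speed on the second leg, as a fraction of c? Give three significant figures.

β = 0.969

Leg 1: γ = 1/√(1 − (40/41)²) = 41/9 ≈ 4.556; τ_1 = 33.84/4.556 = 7.428 ms.
Leg 2: speed unknown; τ_2 = 19.20/γ_2.
Leg 3: β = 0.997; γ = 1/√(1 − 0.997²) = 1/√0.005991 = 12.92; τ_3 = 12.55/12.92 = 0.9714 ms.
Total proper time: 7.428 + τ_2 + 0.9714 = 13.14, so τ_2 = 13.14 − 8.400 = 4.740 ms.
γ_2 = 19.20/4.740 = 4.050; β = √(1 − 1/γ²) = √0.9390.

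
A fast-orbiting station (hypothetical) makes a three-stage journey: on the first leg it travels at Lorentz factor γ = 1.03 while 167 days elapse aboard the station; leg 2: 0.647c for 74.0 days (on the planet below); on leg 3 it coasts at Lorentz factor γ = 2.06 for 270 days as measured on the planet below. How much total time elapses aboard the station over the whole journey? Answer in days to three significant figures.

Leg 1: 167 days is already measured aboard the station.
Leg 2: γ = 1/√(1 − 0.647²) = 1/√0.5814 = 1.311; τ_2 = 74.0/1.311 = 56.42 days.
Leg 3: γ = 2.06; τ_3 = 270/2.060 = 131.1 days.
Total: 167.0 + 56.42 + 131.1 days.

τ = 354 days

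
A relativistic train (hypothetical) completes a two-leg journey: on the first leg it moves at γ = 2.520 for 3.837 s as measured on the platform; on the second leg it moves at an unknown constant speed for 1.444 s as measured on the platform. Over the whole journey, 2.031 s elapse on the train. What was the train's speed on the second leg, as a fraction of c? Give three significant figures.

β = 0.936

Leg 1: γ = 2.520; τ_1 = 3.837/2.520 = 1.523 s.
Leg 2: speed unknown; τ_2 = 1.444/γ_2.
Total proper time: 1.523 + τ_2 = 2.031, so τ_2 = 2.031 − 1.523 = 0.5084 s.
γ_2 = 1.444/0.5084 = 2.840; β = √(1 − 1/γ²) = √0.8761.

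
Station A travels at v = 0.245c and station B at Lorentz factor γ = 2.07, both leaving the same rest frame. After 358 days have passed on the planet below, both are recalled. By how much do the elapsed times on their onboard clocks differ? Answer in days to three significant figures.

A: γ = 1/√(1 − 0.245²) = 1/√0.9400 = 1.031; τ_A = 358/1.031 = 347.1 days.
B: γ = 2.07; τ_B = 358/2.070 = 172.9 days.

|τ_A − τ_B| = 174 days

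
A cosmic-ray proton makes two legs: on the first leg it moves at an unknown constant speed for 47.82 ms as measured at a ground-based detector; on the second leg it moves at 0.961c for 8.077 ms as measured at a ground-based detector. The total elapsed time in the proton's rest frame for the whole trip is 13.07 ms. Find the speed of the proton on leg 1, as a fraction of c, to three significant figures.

Leg 1: speed unknown; τ_1 = 47.82/γ_1.
Leg 2: γ = 1/√(1 − 0.961²) = 1/√0.07648 = 3.616; τ_2 = 8.077/3.616 = 2.234 ms.
Total proper time: τ_1 + 2.234 = 13.07, so τ_1 = 13.07 − 2.234 = 10.84 ms.
γ_1 = 47.82/10.84 = 4.413; β = √(1 − 1/γ²) = √0.9486.

β = 0.974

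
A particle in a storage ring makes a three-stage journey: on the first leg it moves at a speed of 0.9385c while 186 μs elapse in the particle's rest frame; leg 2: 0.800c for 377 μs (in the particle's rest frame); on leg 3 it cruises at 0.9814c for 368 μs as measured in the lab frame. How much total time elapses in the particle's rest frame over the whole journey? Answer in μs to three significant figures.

τ = 634 μs

Leg 1: 186 μs is already measured in the particle's rest frame.
Leg 2: 377 μs is already measured in the particle's rest frame.
Leg 3: γ = 1/√(1 − 0.9814²) = 1/√0.03685 = 5.209; τ_3 = 368/5.209 = 70.65 μs.
Total: 186.0 + 377.0 + 70.65 μs.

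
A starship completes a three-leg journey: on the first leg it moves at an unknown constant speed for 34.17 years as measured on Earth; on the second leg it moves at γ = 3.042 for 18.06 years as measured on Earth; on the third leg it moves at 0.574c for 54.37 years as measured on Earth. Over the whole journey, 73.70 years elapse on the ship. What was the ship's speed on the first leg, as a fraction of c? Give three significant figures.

β = 0.733

Leg 1: speed unknown; τ_1 = 34.17/γ_1.
Leg 2: γ = 3.042; τ_2 = 18.06/3.042 = 5.937 years.
Leg 3: γ = 1/√(1 − 0.574²) = 1/√0.6705 = 1.221; τ_3 = 54.37/1.221 = 44.52 years.
Total proper time: τ_1 + 5.937 + 44.52 = 73.70, so τ_1 = 73.70 − 50.46 = 23.24 years.
γ_1 = 34.17/23.24 = 1.470; β = √(1 − 1/γ²) = √0.5373.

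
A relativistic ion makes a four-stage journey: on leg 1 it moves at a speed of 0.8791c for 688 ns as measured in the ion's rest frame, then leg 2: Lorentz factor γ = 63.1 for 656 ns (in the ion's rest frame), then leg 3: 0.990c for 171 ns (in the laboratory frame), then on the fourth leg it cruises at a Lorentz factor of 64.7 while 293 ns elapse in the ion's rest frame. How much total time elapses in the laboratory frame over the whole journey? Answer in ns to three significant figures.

Δt = 6.20×10⁴ ns

Leg 1: γ = 1/√(1 − 0.8791²) = 1/√0.2272 = 2.098; Δt_1 = 2.098 × 688 = 1443 ns.
Leg 2: γ = 63.1; Δt_2 = 63.10 × 656 = 4.139×10⁴ ns.
Leg 3: 171 ns is already measured in the laboratory frame.
Leg 4: γ = 64.7; Δt_4 = 64.70 × 293 = 1.896×10⁴ ns.
Total: 1443 + 4.139×10⁴ + 171.0 + 1.896×10⁴ ns.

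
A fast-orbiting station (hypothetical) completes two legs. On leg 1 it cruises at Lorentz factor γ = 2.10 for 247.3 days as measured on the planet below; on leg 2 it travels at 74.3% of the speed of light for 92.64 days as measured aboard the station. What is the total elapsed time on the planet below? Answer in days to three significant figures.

Leg 1: 247.3 days is already measured on the planet below.
Leg 2: β = 0.743; γ = 1/√(1 − 0.743²) = 1/√0.4480 = 1.494; Δt_2 = 1.494 × 92.64 = 138.4 days.
Total: 247.3 + 138.4 days.

Δt = 386 days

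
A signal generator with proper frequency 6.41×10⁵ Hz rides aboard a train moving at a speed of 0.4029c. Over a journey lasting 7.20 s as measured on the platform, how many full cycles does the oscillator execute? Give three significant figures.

N = 4.22×10⁶

γ = 1/√(1 − 0.4029²) = 1/√0.8377 = 1.093
The oscillator's own cycle count is N = f × τ where τ is the proper time on the train. τ = Δt/γ = 7.20/1.093 = 6.590 s = 6.590×10⁰ s.
N = 6.41×10⁵ × 6.590×10⁰ = 4.224×10⁶.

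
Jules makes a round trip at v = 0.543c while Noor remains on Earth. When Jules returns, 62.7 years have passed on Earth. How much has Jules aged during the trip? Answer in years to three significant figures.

τ = 52.7 years

γ = 1/√(1 − 0.543²) = 1/√0.7052 = 1.191
Jules's clock measures proper time along the trip: τ = Δt/γ = 62.7/1.191 years.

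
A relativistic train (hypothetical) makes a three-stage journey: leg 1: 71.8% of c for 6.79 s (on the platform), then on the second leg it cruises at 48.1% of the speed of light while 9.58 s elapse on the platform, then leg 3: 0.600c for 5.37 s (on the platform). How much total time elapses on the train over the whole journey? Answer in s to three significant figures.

Leg 1: β = 0.718; γ = 1/√(1 − 0.718²) = 1/√0.4845 = 1.437; τ_1 = 6.79/1.437 = 4.726 s.
Leg 2: β = 0.481; γ = 1/√(1 − 0.481²) = 1/√0.7686 = 1.141; τ_2 = 9.58/1.141 = 8.399 s.
Leg 3: γ = 1/√(1 − 0.600²) = 5/4 = 1.250; τ_3 = 5.37/1.250 = 4.296 s.
Total: 4.726 + 8.399 + 4.296 s.

τ = 17.4 s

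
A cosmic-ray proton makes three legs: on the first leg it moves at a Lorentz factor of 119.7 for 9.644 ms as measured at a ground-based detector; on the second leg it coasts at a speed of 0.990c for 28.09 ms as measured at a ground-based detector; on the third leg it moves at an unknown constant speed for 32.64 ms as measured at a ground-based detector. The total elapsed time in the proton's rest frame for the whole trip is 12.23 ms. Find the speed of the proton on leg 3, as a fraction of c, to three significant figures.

β = 0.968

Leg 1: γ = 119.7; τ_1 = 9.644/119.7 = 0.08057 ms.
Leg 2: γ = 1/√(1 − 0.990²) = 1/√0.01990 = 7.089; τ_2 = 28.09/7.089 = 3.963 ms.
Leg 3: speed unknown; τ_3 = 32.64/γ_3.
Total proper time: 0.08057 + 3.963 + τ_3 = 12.23, so τ_3 = 12.23 − 4.043 = 8.187 ms.
γ_3 = 32.64/8.187 = 3.987; β = √(1 − 1/γ²) = √0.9371.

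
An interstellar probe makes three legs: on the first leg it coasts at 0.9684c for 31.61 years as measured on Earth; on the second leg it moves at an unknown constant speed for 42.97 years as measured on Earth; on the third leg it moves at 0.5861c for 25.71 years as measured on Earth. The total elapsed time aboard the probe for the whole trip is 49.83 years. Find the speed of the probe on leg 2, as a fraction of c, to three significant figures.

β = 0.871

Leg 1: γ = 1/√(1 − 0.9684²) = 1/√0.06220 = 4.010; τ_1 = 31.61/4.010 = 7.884 years.
Leg 2: speed unknown; τ_2 = 42.97/γ_2.
Leg 3: γ = 1/√(1 − 0.5861²) = 1/√0.6565 = 1.234; τ_3 = 25.71/1.234 = 20.83 years.
Total proper time: 7.884 + τ_2 + 20.83 = 49.83, so τ_2 = 49.83 − 28.71 = 21.12 years.
γ_2 = 42.97/21.12 = 2.035; β = √(1 − 1/γ²) = √0.7585.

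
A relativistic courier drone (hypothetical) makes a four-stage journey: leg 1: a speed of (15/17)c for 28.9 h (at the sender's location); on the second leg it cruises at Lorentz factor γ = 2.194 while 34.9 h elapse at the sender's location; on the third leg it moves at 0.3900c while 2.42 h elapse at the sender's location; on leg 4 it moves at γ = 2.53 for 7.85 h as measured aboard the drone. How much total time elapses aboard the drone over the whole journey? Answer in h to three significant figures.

τ = 39.6 h

Leg 1: γ = 1/√(1 − (15/17)²) = 17/8 = 2.125; τ_1 = 28.9/2.125 = 13.60 h.
Leg 2: γ = 2.194; τ_2 = 34.9/2.194 = 15.91 h.
Leg 3: γ = 1/√(1 − 0.3900²) = 1/√0.8479 = 1.086; τ_3 = 2.42/1.086 = 2.228 h.
Leg 4: 7.85 h is already measured aboard the drone.
Total: 13.60 + 15.91 + 2.228 + 7.850 h.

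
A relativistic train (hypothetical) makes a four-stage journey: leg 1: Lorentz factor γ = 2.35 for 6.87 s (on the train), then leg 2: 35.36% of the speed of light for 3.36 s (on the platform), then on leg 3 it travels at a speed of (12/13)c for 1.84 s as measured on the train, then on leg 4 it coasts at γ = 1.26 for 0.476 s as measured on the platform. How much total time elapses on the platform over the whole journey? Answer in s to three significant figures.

Leg 1: γ = 2.35; Δt_1 = 2.350 × 6.87 = 16.14 s.
Leg 2: 3.36 s is already measured on the platform.
Leg 3: γ = 1/√(1 − (12/13)²) = 13/5 = 2.600; Δt_3 = 2.600 × 1.84 = 4.784 s.
Leg 4: 0.476 s is already measured on the platform.
Total: 16.14 + 3.360 + 4.784 + 0.4760 s.

Δt = 24.8 s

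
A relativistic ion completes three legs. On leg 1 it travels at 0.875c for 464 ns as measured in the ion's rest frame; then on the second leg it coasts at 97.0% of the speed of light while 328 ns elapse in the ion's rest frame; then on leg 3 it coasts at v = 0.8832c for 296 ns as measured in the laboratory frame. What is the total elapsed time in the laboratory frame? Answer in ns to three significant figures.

Leg 1: γ = 1/√(1 − 0.875²) = 1/√0.2344 = 2.066; Δt_1 = 2.066 × 464 = 958.4 ns.
Leg 2: β = 0.970; γ = 1/√(1 − 0.970²) = 1/√0.05910 = 4.113; Δt_2 = 4.113 × 328 = 1349 ns.
Leg 3: 296 ns is already measured in the laboratory frame.
Total: 958.4 + 1349 + 296.0 ns.

Δt = 2600 ns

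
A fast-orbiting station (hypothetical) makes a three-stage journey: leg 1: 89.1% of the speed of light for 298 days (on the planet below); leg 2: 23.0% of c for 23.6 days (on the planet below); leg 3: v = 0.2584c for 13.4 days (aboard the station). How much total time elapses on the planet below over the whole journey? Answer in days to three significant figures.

Leg 1: 298 days is already measured on the planet below.
Leg 2: 23.6 days is already measured on the planet below.
Leg 3: γ = 1/√(1 − 0.2584²) = 1/√0.9332 = 1.035; Δt_3 = 1.035 × 13.4 = 13.87 days.
Total: 298.0 + 23.60 + 13.87 days.

Δt = 335 days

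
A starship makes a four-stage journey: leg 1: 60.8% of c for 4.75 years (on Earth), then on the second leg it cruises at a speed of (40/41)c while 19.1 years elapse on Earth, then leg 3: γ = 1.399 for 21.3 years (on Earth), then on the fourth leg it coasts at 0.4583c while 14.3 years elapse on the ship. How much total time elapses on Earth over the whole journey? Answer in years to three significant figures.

Leg 1: 4.75 years is already measured on Earth.
Leg 2: 19.1 years is already measured on Earth.
Leg 3: 21.3 years is already measured on Earth.
Leg 4: γ = 1/√(1 − 0.4583²) = 1/√0.7900 = 1.125; Δt_4 = 1.125 × 14.3 = 16.09 years.
Total: 4.750 + 19.10 + 21.30 + 16.09 years.

Δt = 61.2 years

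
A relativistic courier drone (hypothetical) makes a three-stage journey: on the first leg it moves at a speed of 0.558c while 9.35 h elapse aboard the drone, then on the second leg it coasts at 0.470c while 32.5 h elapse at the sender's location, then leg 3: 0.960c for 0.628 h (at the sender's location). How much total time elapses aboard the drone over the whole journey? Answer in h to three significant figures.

Leg 1: 9.35 h is already measured aboard the drone.
Leg 2: γ = 1/√(1 − 0.470²) = 1/√0.7791 = 1.133; τ_2 = 32.5/1.133 = 28.69 h.
Leg 3: γ = 1/√(1 − 0.960²) = 25/7 ≈ 3.571; τ_3 = 0.628/3.571 = 0.1758 h.
Total: 9.350 + 28.69 + 0.1758 h.

τ = 38.2 h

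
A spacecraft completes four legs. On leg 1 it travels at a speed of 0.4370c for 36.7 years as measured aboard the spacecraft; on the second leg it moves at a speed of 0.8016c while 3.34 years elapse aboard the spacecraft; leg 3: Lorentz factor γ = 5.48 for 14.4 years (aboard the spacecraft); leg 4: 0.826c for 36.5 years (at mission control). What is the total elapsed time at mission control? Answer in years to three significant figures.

Leg 1: γ = 1/√(1 − 0.4370²) = 1/√0.8090 = 1.112; Δt_1 = 1.112 × 36.7 = 40.80 years.
Leg 2: γ = 1/√(1 − 0.8016²) = 1/√0.3574 = 1.673; Δt_2 = 1.673 × 3.34 = 5.587 years.
Leg 3: γ = 5.48; Δt_3 = 5.480 × 14.4 = 78.91 years.
Leg 4: 36.5 years is already measured at mission control.
Total: 40.80 + 5.587 + 78.91 + 36.50 years.

Δt = 162 years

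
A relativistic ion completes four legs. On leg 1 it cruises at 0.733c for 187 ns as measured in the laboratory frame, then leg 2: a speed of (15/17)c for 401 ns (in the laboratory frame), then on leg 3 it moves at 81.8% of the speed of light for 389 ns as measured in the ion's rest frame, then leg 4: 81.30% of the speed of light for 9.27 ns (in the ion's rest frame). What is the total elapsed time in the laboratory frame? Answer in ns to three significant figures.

Leg 1: 187 ns is already measured in the laboratory frame.
Leg 2: 401 ns is already measured in the laboratory frame.
Leg 3: β = 0.818; γ = 1/√(1 − 0.818²) = 1/√0.3309 = 1.738; Δt_3 = 1.738 × 389 = 676.3 ns.
Leg 4: β = 0.8130; γ = 1/√(1 − 0.8130²) = 1/√0.3390 = 1.717; Δt_4 = 1.717 × 9.27 = 15.92 ns.
Total: 187.0 + 401.0 + 676.3 + 15.92 ns.

Δt = 1280 ns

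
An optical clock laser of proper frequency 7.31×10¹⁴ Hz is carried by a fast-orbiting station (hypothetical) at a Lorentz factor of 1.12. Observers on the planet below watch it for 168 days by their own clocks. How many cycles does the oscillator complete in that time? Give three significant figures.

γ = 1.12
During 168 days of lab time, the oscillator's proper time advances by τ = Δt/γ = 168/1.120 = 150.0 days = 1.296×10⁷ s.
N = f × τ = 7.31×10¹⁴ × 1.296×10⁷ = 9.474×10²¹.

N = 9.47×10²¹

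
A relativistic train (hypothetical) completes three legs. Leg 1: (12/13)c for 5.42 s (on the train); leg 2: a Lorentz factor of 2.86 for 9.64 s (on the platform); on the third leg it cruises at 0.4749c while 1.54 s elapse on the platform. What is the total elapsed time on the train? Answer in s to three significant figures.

Leg 1: 5.42 s is already measured on the train.
Leg 2: γ = 2.86; τ_2 = 9.64/2.860 = 3.371 s.
Leg 3: γ = 1/√(1 − 0.4749²) = 1/√0.7745 = 1.136; τ_3 = 1.54/1.136 = 1.355 s.
Total: 5.420 + 3.371 + 1.355 s.

τ = 10.1 s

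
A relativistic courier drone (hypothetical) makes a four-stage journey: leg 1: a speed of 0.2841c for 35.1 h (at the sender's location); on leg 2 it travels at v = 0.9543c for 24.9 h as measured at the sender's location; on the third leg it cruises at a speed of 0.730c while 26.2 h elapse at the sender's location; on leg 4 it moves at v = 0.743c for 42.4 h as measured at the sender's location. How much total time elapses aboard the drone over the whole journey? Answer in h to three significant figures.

Leg 1: γ = 1/√(1 − 0.2841²) = 1/√0.9193 = 1.043; τ_1 = 35.1/1.043 = 33.65 h.
Leg 2: γ = 1/√(1 − 0.9543²) = 1/√0.08931 = 3.346; τ_2 = 24.9/3.346 = 7.441 h.
Leg 3: γ = 1/√(1 − 0.730²) = 1/√0.4671 = 1.463; τ_3 = 26.2/1.463 = 17.91 h.
Leg 4: γ = 1/√(1 − 0.743²) = 1/√0.4480 = 1.494; τ_4 = 42.4/1.494 = 28.38 h.
Total: 33.65 + 7.441 + 17.91 + 28.38 h.

τ = 87.4 h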